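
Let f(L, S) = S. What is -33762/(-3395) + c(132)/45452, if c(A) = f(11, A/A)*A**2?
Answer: 36220566/3507035 ≈ 10.328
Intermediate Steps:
c(A) = A**2 (c(A) = (A/A)*A**2 = 1*A**2 = A**2)
-33762/(-3395) + c(132)/45452 = -33762/(-3395) + 132**2/45452 = -33762*(-1/3395) + 17424*(1/45452) = 33762/3395 + 396/1033 = 36220566/3507035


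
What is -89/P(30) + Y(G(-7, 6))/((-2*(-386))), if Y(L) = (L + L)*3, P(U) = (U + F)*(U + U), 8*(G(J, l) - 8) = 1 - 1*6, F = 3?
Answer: 18907/1528560 ≈ 0.012369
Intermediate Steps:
G(J, l) = 59/8 (G(J, l) = 8 + (1 - 1*6)/8 = 8 + (1 - 6)/8 = 8 + (1/8)*(-5) = 8 - 5/8 = 59/8)
P(U) = 2*U*(3 + U) (P(U) = (U + 3)*(U + U) = (3 + U)*(2*U) = 2*U*(3 + U))
Y(L) = 6*L (Y(L) = (2*L)*3 = 6*L)
-89/P(30) + Y(G(-7, 6))/((-2*(-386))) = -89*1/(60*(3 + 30)) + (6*(59/8))/((-2*(-386))) = -89/(2*30*33) + (177/4)/772 = -89/1980 + (177/4)*(1/772) = -89*1/1980 + 177/3088 = -89/1980 + 177/3088 = 18907/1528560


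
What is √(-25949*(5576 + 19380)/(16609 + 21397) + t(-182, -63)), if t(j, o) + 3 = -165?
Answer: I*√6213679346378/19003 ≈ 131.18*I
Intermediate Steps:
t(j, o) = -168 (t(j, o) = -3 - 165 = -168)
√(-25949*(5576 + 19380)/(16609 + 21397) + t(-182, -63)) = √(-25949*(5576 + 19380)/(16609 + 21397) - 168) = √(-25949/(38006/24956) - 168) = √(-25949/(38006*(1/24956)) - 168) = √(-25949/19003/12478 - 168) = √(-25949*12478/19003 - 168) = √(-323791622/19003 - 168) = √(-326984126/19003) = I*√6213679346378/19003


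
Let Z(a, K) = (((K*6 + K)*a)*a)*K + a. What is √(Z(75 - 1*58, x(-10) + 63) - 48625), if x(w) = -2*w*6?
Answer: √67699639 ≈ 8228.0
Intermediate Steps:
x(w) = -12*w
Z(a, K) = a + 7*K²*a² (Z(a, K) = (((6*K + K)*a)*a)*K + a = (((7*K)*a)*a)*K + a = ((7*K*a)*a)*K + a = (7*K*a²)*K + a = 7*K²*a² + a = a + 7*K²*a²)
√(Z(75 - 1*58, x(-10) + 63) - 48625) = √((75 - 1*58)*(1 + 7*(75 - 1*58)*(-12*(-10) + 63)²) - 48625) = √((75 - 58)*(1 + 7*(75 - 58)*(120 + 63)²) - 48625) = √(17*(1 + 7*17*183²) - 48625) = √(17*(1 + 7*17*33489) - 48625) = √(17*(1 + 3985191) - 48625) = √(17*3985192 - 48625) = √(67748264 - 48625) = √67699639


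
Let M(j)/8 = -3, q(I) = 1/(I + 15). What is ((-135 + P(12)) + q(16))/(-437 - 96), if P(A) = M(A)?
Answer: 4928/16523 ≈ 0.29825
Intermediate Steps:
q(I) = 1/(15 + I)
M(j) = -24 (M(j) = 8*(-3) = -24)
P(A) = -24
((-135 + P(12)) + q(16))/(-437 - 96) = ((-135 - 24) + 1/(15 + 16))/(-437 - 96) = (-159 + 1/31)/(-533) = (-159 + 1/31)*(-1/533) = -4928/31*(-1/533) = 4928/16523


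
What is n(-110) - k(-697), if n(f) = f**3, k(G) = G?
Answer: -1330303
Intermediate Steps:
n(-110) - k(-697) = (-110)**3 - 1*(-697) = -1331000 + 697 = -1330303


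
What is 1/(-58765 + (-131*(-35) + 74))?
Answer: -1/54106 ≈ -1.8482e-5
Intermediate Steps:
1/(-58765 + (-131*(-35) + 74)) = 1/(-58765 + (4585 + 74)) = 1/(-58765 + 4659) = 1/(-54106) = -1/54106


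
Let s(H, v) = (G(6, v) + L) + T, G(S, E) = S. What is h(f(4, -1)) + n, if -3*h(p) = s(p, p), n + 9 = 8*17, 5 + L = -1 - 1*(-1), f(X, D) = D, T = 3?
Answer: 377/3 ≈ 125.67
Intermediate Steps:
L = -5 (L = -5 + (-1 - 1*(-1)) = -5 + (-1 + 1) = -5 + 0 = -5)
s(H, v) = 4 (s(H, v) = (6 - 5) + 3 = 1 + 3 = 4)
n = 127 (n = -9 + 8*17 = -9 + 136 = 127)
h(p) = -4/3 (h(p) = -⅓*4 = -4/3)
h(f(4, -1)) + n = -4/3 + 127 = 377/3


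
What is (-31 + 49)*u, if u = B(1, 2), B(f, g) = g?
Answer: 36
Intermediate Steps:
u = 2
(-31 + 49)*u = (-31 + 49)*2 = 18*2 = 36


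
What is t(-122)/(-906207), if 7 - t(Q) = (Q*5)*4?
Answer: -2447/906207 ≈ -0.0027003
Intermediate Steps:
t(Q) = 7 - 20*Q (t(Q) = 7 - Q*5*4 = 7 - 5*Q*4 = 7 - 20*Q)
t(-122)/(-906207) = (7 - 20*(-122))/(-906207) = (7 + 2440)*(-1/906207) = 2447*(-1/906207) = -2447/906207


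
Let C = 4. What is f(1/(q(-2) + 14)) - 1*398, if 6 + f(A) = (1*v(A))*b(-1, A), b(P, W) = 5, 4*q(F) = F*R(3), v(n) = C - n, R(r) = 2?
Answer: -4997/13 ≈ -384.38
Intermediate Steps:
v(n) = 4 - n
q(F) = F/2 (q(F) = (F*2)/4 = (2*F)/4 = F/2)
f(A) = 14 - 5*A (f(A) = -6 + (1*(4 - A))*5 = -6 + (4 - A)*5 = -6 + (20 - 5*A) = 14 - 5*A)
f(1/(q(-2) + 14)) - 1*398 = (14 - 5/((½)*(-2) + 14)) - 1*398 = (14 - 5/(-1 + 14)) - 398 = (14 - 5/13) - 398 = 177/13 - 398 = -4997/13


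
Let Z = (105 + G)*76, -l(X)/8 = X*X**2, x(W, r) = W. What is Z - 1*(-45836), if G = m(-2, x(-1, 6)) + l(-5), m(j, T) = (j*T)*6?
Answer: 130728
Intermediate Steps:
l(X) = -8*X**3 (l(X) = -8*X*X**2 = -8*X**3)
m(j, T) = 6*T*j (m(j, T) = (T*j)*6 = 6*T*j)
G = 1012 (G = 6*(-1)*(-2) - 8*(-5)**3 = 12 - 8*(-125) = 12 + 1000 = 1012)
Z = 84892 (Z = (105 + 1012)*76 = 1117*76 = 84892)
Z - 1*(-45836) = 84892 - 1*(-45836) = 84892 + 45836 = 130728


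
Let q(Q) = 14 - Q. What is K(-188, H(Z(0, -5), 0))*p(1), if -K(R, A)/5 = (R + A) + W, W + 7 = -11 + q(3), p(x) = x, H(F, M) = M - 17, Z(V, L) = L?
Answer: 1060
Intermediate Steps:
H(F, M) = -17 + M
W = -7 (W = -7 + (-11 + (14 - 1*3)) = -7 + (-11 + (14 - 3)) = -7 + (-11 + 11) = -7 + 0 = -7)
K(R, A) = 35 - 5*A - 5*R (K(R, A) = -5*((R + A) - 7) = -5*((A + R) - 7) = -5*(-7 + A + R) = 35 - 5*A - 5*R)
K(-188, H(Z(0, -5), 0))*p(1) = (35 - 5*(-17 + 0) - 5*(-188))*1 = (35 - 5*(-17) + 940)*1 = (35 + 85 + 940)*1 = 1060*1 = 1060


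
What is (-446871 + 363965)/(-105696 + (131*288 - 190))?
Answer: 41453/34079 ≈ 1.2164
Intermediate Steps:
(-446871 + 363965)/(-105696 + (131*288 - 190)) = -82906/(-105696 + (37728 - 190)) = -82906/(-105696 + 37538) = -82906/(-68158) = -82906*(-1/68158) = 41453/34079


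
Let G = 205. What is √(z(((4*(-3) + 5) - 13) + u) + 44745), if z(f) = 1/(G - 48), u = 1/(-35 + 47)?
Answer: √1102919662/157 ≈ 211.53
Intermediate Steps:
u = 1/12 ≈ 0.083333
z(f) = 1/157 (z(f) = 1/(205 - 48) = 1/157)
√(z(((4*(-3) + 5) - 13) + u) + 44745) = √(1/157 + 44745) = √(7024966/157) = √1102919662/157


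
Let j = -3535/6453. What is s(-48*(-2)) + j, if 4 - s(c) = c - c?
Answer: 22277/6453 ≈ 3.4522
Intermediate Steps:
s(c) = 4 (s(c) = 4 - (c - c) = 4 - 1*0 = 4 + 0 = 4)
j = -3535/6453 (j = -3535*1/6453 = -3535/6453 ≈ -0.54781)
s(-48*(-2)) + j = 4 - 3535/6453 = 22277/6453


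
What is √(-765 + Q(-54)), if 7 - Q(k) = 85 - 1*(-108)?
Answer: I*√951 ≈ 30.838*I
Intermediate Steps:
Q(k) = -186 (Q(k) = 7 - (85 - 1*(-108)) = 7 - (85 + 108) = 7 - 1*193 = 7 - 193 = -186)
√(-765 + Q(-54)) = √(-765 - 186) = √(-951) = I*√951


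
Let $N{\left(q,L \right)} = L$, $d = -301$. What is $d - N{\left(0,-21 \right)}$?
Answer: $-280$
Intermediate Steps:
$d - N{\left(0,-21 \right)} = -301 - -21 = -301 + 21 = -280$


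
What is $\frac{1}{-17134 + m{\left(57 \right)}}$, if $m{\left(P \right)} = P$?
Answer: $- \frac{1}{17077} \approx -5.8558 \cdot 10^{-5}$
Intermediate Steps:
$\frac{1}{-17134 + m{\left(57 \right)}} = \frac{1}{-17134 + 57} = \frac{1}{-17077} = - \frac{1}{17077}$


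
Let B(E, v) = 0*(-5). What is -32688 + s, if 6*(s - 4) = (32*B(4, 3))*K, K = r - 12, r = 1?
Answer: -32684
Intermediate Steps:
B(E, v) = 0
K = -11 (K = 1 - 12 = -11)
s = 4 (s = 4 + ((32*0)*(-11))/6 = 4 + (0*(-11))/6 = 4 + (⅙)*0 = 4 + 0 = 4)
-32688 + s = -32688 + 4 = -32684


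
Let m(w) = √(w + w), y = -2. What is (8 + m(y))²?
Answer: 60 + 32*I ≈ 60.0 + 32.0*I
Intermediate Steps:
m(w) = √2*√w (m(w) = √(2*w) = √2*√w)
(8 + m(y))² = (8 + √2*√(-2))² = (8 + √2*(I*√2))² = (8 + 2*I)²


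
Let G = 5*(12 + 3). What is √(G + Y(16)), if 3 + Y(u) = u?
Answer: 2*√22 ≈ 9.3808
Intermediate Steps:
Y(u) = -3 + u
G = 75 (G = 5*15 = 75)
√(G + Y(16)) = √(75 + (-3 + 16)) = √(75 + 13) = √88 = 2*√22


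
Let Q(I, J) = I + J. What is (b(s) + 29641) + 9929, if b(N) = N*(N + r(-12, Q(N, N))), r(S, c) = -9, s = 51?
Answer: 41712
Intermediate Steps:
b(N) = N*(-9 + N) (b(N) = N*(N - 9) = N*(-9 + N))
(b(s) + 29641) + 9929 = (51*(-9 + 51) + 29641) + 9929 = (51*42 + 29641) + 9929 = (2142 + 29641) + 9929 = 31783 + 9929 = 41712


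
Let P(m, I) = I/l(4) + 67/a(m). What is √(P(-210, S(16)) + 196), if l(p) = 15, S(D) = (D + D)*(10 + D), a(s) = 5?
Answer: √59595/15 ≈ 16.275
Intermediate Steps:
S(D) = 2*D*(10 + D) (S(D) = (2*D)*(10 + D) = 2*D*(10 + D))
P(m, I) = 67/5 + I/15 (P(m, I) = I/15 + 67/5 = 67/5 + I/15)
√(P(-210, S(16)) + 196) = √((67/5 + (2*16*(10 + 16))/15) + 196) = √((67/5 + (2*16*26)/15) + 196) = √((67/5 + (1/15)*832) + 196) = √((67/5 + 832/15) + 196) = √(1033/15 + 196) = √(3973/15) = √59595/15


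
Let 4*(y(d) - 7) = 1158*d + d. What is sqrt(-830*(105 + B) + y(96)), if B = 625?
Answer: I*sqrt(578077) ≈ 760.31*I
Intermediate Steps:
y(d) = 7 + 1159*d/4 (y(d) = 7 + (1158*d + d)/4 = 7 + (1159*d)/4 = 7 + 1159*d/4)
sqrt(-830*(105 + B) + y(96)) = sqrt(-830*(105 + 625) + (7 + (1159/4)*96)) = sqrt(-830*730 + (7 + 27816)) = sqrt(-605900 + 27823) = sqrt(-578077) = I*sqrt(578077)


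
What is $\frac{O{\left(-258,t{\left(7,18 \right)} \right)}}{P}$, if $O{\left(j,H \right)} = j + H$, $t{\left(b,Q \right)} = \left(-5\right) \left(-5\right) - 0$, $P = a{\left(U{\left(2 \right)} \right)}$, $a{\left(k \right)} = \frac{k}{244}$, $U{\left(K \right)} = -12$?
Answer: $\frac{14213}{3} \approx 4737.7$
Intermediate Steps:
$a{\left(k \right)} = \frac{k}{244}$ ($a{\left(k \right)} = k \frac{1}{244} = \frac{k}{244}$)
$P = - \frac{3}{61}$ ($P = \frac{1}{244} \left(-12\right) = - \frac{3}{61} \approx -0.04918$)
$t{\left(b,Q \right)} = 25$ ($t{\left(b,Q \right)} = 25 + 0 = 25$)
$O{\left(j,H \right)} = H + j$
$\frac{O{\left(-258,t{\left(7,18 \right)} \right)}}{P} = \frac{25 - 258}{- \frac{3}{61}} = \left(-233\right) \left(- \frac{61}{3}\right) = \frac{14213}{3}$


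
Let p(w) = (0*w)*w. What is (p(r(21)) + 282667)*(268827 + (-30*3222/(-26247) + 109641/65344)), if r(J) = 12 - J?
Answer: 43443097991762389767/571694656 ≈ 7.5990e+10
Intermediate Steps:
p(w) = 0 (p(w) = 0*w = 0)
(p(r(21)) + 282667)*(268827 + (-30*3222/(-26247) + 109641/65344)) = (0 + 282667)*(268827 + (-30*3222/(-26247) + 109641/65344)) = 282667*(268827 + (-96660*(-1/26247) + 109641*(1/65344))) = 282667*(268827 + (32220/8749 + 109641/65344)) = 282667*(268827 + 3064632789/571694656) = 282667*(153690023921301/571694656) = 43443097991762389767/571694656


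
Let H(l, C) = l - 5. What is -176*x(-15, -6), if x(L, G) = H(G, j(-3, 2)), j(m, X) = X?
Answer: 1936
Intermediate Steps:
H(l, C) = -5 + l
x(L, G) = -5 + G
-176*x(-15, -6) = -176*(-5 - 6) = -176*(-11) = 1936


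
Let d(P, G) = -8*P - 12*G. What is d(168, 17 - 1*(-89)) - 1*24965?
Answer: -27581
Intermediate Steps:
d(P, G) = -12*G - 8*P
d(168, 17 - 1*(-89)) - 1*24965 = (-12*(17 - 1*(-89)) - 8*168) - 1*24965 = (-12*(17 + 89) - 1344) - 24965 = (-12*106 - 1344) - 24965 = (-1272 - 1344) - 24965 = -2616 - 24965 = -27581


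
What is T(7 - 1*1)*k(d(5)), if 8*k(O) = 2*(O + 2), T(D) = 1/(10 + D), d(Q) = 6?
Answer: ⅛ ≈ 0.12500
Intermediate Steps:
k(O) = ½ + O/4 (k(O) = (2*(O + 2))/8 = (2*(2 + O))/8 = (4 + 2*O)/8 = ½ + O/4)
T(7 - 1*1)*k(d(5)) = (½ + (¼)*6)/(10 + (7 - 1*1)) = (½ + 3/2)/(10 + (7 - 1)) = 2/(10 + 6) = 2/16 = (1/16)*2 = ⅛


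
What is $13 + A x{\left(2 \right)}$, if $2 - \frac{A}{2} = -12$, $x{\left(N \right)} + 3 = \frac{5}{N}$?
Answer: $-1$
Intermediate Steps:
$x{\left(N \right)} = -3 + \frac{5}{N}$
$A = 28$ ($A = 4 - -24 = 4 + 24 = 28$)
$13 + A x{\left(2 \right)} = 13 + 28 \left(-3 + \frac{5}{2}\right) = 13 + 28 \left(- \frac{1}{2}\right) = 13 - 14 = -1$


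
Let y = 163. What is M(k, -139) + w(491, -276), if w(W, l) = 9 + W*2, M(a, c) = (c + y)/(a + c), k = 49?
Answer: 14861/15 ≈ 990.73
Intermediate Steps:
M(a, c) = (163 + c)/(a + c) (M(a, c) = (c + 163)/(a + c) = (163 + c)/(a + c))
w(W, l) = 9 + 2*W
M(k, -139) + w(491, -276) = (163 - 139)/(49 - 139) + (9 + 2*491) = 24/(-90) + (9 + 982) = -1/90*24 + 991 = -4/15 + 991 = 14861/15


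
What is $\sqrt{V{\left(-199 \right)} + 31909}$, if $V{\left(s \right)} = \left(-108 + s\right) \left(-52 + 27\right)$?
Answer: $4 \sqrt{2474} \approx 198.96$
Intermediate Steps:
$V{\left(s \right)} = 2700 - 25 s$ ($V{\left(s \right)} = \left(-108 + s\right) \left(-25\right) = 2700 - 25 s$)
$\sqrt{V{\left(-199 \right)} + 31909} = \sqrt{\left(2700 - -4975\right) + 31909} = \sqrt{\left(2700 + 4975\right) + 31909} = \sqrt{7675 + 31909} = \sqrt{39584} = 4 \sqrt{2474}$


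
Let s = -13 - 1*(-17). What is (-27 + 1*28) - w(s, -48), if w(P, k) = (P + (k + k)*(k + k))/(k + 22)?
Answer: 4623/13 ≈ 355.62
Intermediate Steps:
s = 4 (s = -13 + 17 = 4)
w(P, k) = (P + 4*k²)/(22 + k) (w(P, k) = (P + (2*k)*(2*k))/(22 + k) = (P + 4*k²)/(22 + k))
(-27 + 1*28) - w(s, -48) = (-27 + 1*28) - (4 + 4*(-48)²)/(22 - 48) = (-27 + 28) - (4 + 4*2304)/(-26) = 1 - (-1)*(4 + 9216)/26 = 1 - (-1)*9220/26 = 1 - 1*(-4610/13) = 1 + 4610/13 = 4623/13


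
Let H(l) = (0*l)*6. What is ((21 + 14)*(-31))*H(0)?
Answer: 0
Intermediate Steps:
H(l) = 0 (H(l) = 0*6 = 0)
((21 + 14)*(-31))*H(0) = ((21 + 14)*(-31))*0 = (35*(-31))*0 = -1085*0 = 0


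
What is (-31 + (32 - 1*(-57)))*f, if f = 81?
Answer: 4698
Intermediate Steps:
(-31 + (32 - 1*(-57)))*f = (-31 + (32 - 1*(-57)))*81 = (-31 + (32 + 57))*81 = (-31 + 89)*81 = 58*81 = 4698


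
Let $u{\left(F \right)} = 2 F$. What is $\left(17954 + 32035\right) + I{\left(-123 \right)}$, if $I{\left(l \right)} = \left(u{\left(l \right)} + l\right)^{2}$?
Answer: $186150$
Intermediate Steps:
$I{\left(l \right)} = 9 l^{2}$ ($I{\left(l \right)} = \left(2 l + l\right)^{2} = \left(3 l\right)^{2} = 9 l^{2}$)
$\left(17954 + 32035\right) + I{\left(-123 \right)} = \left(17954 + 32035\right) + 9 \left(-123\right)^{2} = 49989 + 9 \cdot 15129 = 49989 + 136161 = 186150$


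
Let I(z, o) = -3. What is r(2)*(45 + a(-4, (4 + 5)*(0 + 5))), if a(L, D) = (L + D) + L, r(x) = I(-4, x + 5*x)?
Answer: -246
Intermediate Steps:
r(x) = -3
a(L, D) = D + 2*L (a(L, D) = (D + L) + L = D + 2*L)
r(2)*(45 + a(-4, (4 + 5)*(0 + 5))) = -3*(45 + ((4 + 5)*(0 + 5) + 2*(-4))) = -3*(45 + (9*5 - 8)) = -3*(45 + (45 - 8)) = -3*(45 + 37) = -3*82 = -246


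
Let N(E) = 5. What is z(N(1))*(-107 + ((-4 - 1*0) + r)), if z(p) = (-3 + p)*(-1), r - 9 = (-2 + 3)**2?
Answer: 202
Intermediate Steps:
r = 10 (r = 9 + (-2 + 3)**2 = 9 + 1**2 = 9 + 1 = 10)
z(p) = 3 - p
z(N(1))*(-107 + ((-4 - 1*0) + r)) = (3 - 1*5)*(-107 + ((-4 - 1*0) + 10)) = (3 - 5)*(-107 + ((-4 + 0) + 10)) = -2*(-107 + (-4 + 10)) = -2*(-107 + 6) = -2*(-101) = 202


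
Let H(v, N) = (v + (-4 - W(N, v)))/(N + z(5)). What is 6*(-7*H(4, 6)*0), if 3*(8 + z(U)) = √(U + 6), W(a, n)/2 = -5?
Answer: 0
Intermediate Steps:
W(a, n) = -10 (W(a, n) = 2*(-5) = -10)
z(U) = -8 + √(6 + U)/3 (z(U) = -8 + √(U + 6)/3 = -8 + √(6 + U)/3)
H(v, N) = (6 + v)/(-8 + N + √11/3) (H(v, N) = (v + (-4 - 1*(-10)))/(N + (-8 + √(6 + 5)/3)) = (v + (-4 + 10))/(N + (-8 + √11/3)) = (v + 6)/(-8 + N + √11/3) = (6 + v)/(-8 + N + √11/3))
6*(-7*H(4, 6)*0) = 6*(-21*(6 + 4)/(-24 + √11 + 3*6)*0) = 6*(-21*10/(-24 + √11 + 18)*0) = 6*(-21*10/(-6 + √11)*0) = 6*(-210/(-6 + √11)*0) = 6*0 = 0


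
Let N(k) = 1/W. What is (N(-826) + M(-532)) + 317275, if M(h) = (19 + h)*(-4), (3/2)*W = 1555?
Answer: 993106973/3110 ≈ 3.1933e+5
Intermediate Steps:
W = 3110/3 (W = (⅔)*1555 = 3110/3 ≈ 1036.7)
M(h) = -76 - 4*h
N(k) = 3/3110 (N(k) = 1/(3110/3) = 3/3110)
(N(-826) + M(-532)) + 317275 = (3/3110 + (-76 - 4*(-532))) + 317275 = (3/3110 + (-76 + 2128)) + 317275 = (3/3110 + 2052) + 317275 = 6381723/3110 + 317275 = 993106973/3110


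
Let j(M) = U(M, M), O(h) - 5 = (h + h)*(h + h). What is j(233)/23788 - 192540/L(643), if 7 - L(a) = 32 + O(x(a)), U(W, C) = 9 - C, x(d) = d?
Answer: 526210562/4917651611 ≈ 0.10700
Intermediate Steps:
O(h) = 5 + 4*h² (O(h) = 5 + (h + h)*(h + h) = 5 + (2*h)*(2*h) = 5 + 4*h²)
j(M) = 9 - M
L(a) = -30 - 4*a² (L(a) = 7 - (32 + (5 + 4*a²)) = 7 - (37 + 4*a²) = 7 + (-37 - 4*a²) = -30 - 4*a²)
j(233)/23788 - 192540/L(643) = (9 - 1*233)/23788 - 192540/(-30 - 4*643²) = (9 - 233)*(1/23788) - 192540/(-30 - 4*413449) = -224*1/23788 - 192540/(-30 - 1653796) = -56/5947 - 192540/(-1653826) = -56/5947 - 192540*(-1/1653826) = -56/5947 + 96270/826913 = 526210562/4917651611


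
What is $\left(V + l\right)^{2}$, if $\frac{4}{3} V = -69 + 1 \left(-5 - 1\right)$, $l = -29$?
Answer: $\frac{116281}{16} \approx 7267.6$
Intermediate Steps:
$V = - \frac{225}{4}$ ($V = \frac{3 \left(-69 + 1 \left(-5 - 1\right)\right)}{4} = \frac{3 \left(-69 + 1 \left(-6\right)\right)}{4} = \frac{3 \left(-69 - 6\right)}{4} = \frac{3}{4} \left(-75\right) = - \frac{225}{4} \approx -56.25$)
$\left(V + l\right)^{2} = \left(- \frac{225}{4} - 29\right)^{2} = \left(- \frac{341}{4}\right)^{2} = \frac{116281}{16}$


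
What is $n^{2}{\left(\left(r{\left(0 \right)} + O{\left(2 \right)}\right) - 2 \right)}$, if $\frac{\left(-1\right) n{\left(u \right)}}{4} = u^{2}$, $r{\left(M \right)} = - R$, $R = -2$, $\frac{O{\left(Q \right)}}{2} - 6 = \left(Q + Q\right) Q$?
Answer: $9834496$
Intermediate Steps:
$O{\left(Q \right)} = 12 + 4 Q^{2}$ ($O{\left(Q \right)} = 12 + 2 \left(Q + Q\right) Q = 12 + 2 \cdot 2 Q Q = 12 + 2 \cdot 2 Q^{2} = 12 + 4 Q^{2}$)
$r{\left(M \right)} = 2$ ($r{\left(M \right)} = \left(-1\right) \left(-2\right) = 2$)
$n{\left(u \right)} = - 4 u^{2}$
$n^{2}{\left(\left(r{\left(0 \right)} + O{\left(2 \right)}\right) - 2 \right)} = \left(- 4 \left(\left(2 + \left(12 + 4 \cdot 2^{2}\right)\right) - 2\right)^{2}\right)^{2} = \left(- 4 \left(\left(2 + \left(12 + 4 \cdot 4\right)\right) - 2\right)^{2}\right)^{2} = \left(- 4 \left(\left(2 + \left(12 + 16\right)\right) - 2\right)^{2}\right)^{2} = \left(- 4 \left(\left(2 + 28\right) - 2\right)^{2}\right)^{2} = \left(- 4 \left(30 - 2\right)^{2}\right)^{2} = \left(- 4 \cdot 28^{2}\right)^{2} = \left(\left(-4\right) 784\right)^{2} = \left(-3136\right)^{2} = 9834496$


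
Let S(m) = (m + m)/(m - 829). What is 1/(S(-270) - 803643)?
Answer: -1099/883203117 ≈ -1.2443e-6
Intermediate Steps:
S(m) = 2*m/(-829 + m) (S(m) = (2*m)/(-829 + m) = 2*m/(-829 + m))
1/(S(-270) - 803643) = 1/(2*(-270)/(-829 - 270) - 803643) = 1/(2*(-270)/(-1099) - 803643) = 1/(2*(-270)*(-1/1099) - 803643) = 1/(540/1099 - 803643) = 1/(-883203117/1099) = -1099/883203117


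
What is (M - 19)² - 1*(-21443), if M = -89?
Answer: 33107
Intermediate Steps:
(M - 19)² - 1*(-21443) = (-89 - 19)² - 1*(-21443) = (-108)² + 21443 = 11664 + 21443 = 33107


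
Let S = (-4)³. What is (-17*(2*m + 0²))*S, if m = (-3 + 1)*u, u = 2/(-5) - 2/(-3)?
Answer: -17408/15 ≈ -1160.5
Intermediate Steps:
S = -64
u = 4/15 (u = 2*(-⅕) - 2*(-⅓) = -⅖ + ⅔ = 4/15 ≈ 0.26667)
m = -8/15 (m = (-3 + 1)*(4/15) = -2*4/15 = -8/15 ≈ -0.53333)
(-17*(2*m + 0²))*S = -17*(2*(-8/15) + 0²)*(-64) = -17*(-16/15 + 0)*(-64) = -17*(-16/15)*(-64) = (272/15)*(-64) = -17408/15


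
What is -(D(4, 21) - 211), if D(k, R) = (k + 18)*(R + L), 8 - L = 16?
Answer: -75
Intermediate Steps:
L = -8 (L = 8 - 1*16 = 8 - 16 = -8)
D(k, R) = (-8 + R)*(18 + k) (D(k, R) = (k + 18)*(R - 8) = (18 + k)*(-8 + R) = (-8 + R)*(18 + k))
-(D(4, 21) - 211) = -((-144 - 8*4 + 18*21 + 21*4) - 211) = -((-144 - 32 + 378 + 84) - 211) = -(286 - 211) = -1*75 = -75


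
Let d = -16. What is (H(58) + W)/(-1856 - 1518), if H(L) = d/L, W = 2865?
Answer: -83077/97846 ≈ -0.84906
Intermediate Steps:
H(L) = -16/L
(H(58) + W)/(-1856 - 1518) = (-16/58 + 2865)/(-1856 - 1518) = (-16*1/58 + 2865)/(-3374) = (-8/29 + 2865)*(-1/3374) = (83077/29)*(-1/3374) = -83077/97846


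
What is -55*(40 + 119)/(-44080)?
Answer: 1749/8816 ≈ 0.19839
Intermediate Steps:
-55*(40 + 119)/(-44080) = -55*159*(-1/44080) = -8745*(-1/44080) = 1749/8816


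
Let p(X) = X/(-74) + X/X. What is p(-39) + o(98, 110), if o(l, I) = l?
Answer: 7365/74 ≈ 99.527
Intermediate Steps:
p(X) = 1 - X/74 (p(X) = X*(-1/74) + 1 = -X/74 + 1 = 1 - X/74)
p(-39) + o(98, 110) = (1 - 1/74*(-39)) + 98 = (1 + 39/74) + 98 = 113/74 + 98 = 7365/74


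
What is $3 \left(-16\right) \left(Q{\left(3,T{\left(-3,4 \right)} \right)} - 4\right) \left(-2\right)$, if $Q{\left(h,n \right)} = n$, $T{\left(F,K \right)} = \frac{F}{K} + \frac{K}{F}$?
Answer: $-584$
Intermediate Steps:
$3 \left(-16\right) \left(Q{\left(3,T{\left(-3,4 \right)} \right)} - 4\right) \left(-2\right) = 3 \left(-16\right) \left(\left(- \frac{3}{4} + \frac{4}{-3}\right) - 4\right) \left(-2\right) = - 48 \left(\left(\left(-3\right) \frac{1}{4} + 4 \left(- \frac{1}{3}\right)\right) - 4\right) \left(-2\right) = - 48 \left(\left(- \frac{3}{4} - \frac{4}{3}\right) - 4\right) \left(-2\right) = - 48 \left(- \frac{25}{12} - 4\right) \left(-2\right) = - 48 \left(\left(- \frac{73}{12}\right) \left(-2\right)\right) = \left(-48\right) \frac{73}{6} = -584$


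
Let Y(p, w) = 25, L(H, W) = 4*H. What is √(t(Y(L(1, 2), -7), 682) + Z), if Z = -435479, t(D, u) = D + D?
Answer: 3*I*√48381 ≈ 659.87*I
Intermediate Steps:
t(D, u) = 2*D
√(t(Y(L(1, 2), -7), 682) + Z) = √(2*25 - 435479) = √(50 - 435479) = √(-435429) = 3*I*√48381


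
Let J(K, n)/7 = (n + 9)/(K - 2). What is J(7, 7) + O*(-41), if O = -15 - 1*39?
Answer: 11182/5 ≈ 2236.4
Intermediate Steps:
J(K, n) = 7*(9 + n)/(-2 + K) (J(K, n) = 7*((n + 9)/(K - 2)) = 7*((9 + n)/(-2 + K)) = 7*(9 + n)/(-2 + K))
O = -54 (O = -15 - 39 = -54)
J(7, 7) + O*(-41) = 7*(9 + 7)/(-2 + 7) - 54*(-41) = 7*16/5 + 2214 = 7*(⅕)*16 + 2214 = 112/5 + 2214 = 11182/5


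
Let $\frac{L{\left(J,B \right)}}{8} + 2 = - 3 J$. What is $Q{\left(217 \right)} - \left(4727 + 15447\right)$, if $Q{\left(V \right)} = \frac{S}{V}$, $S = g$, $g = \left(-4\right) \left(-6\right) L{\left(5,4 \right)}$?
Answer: $- \frac{4381022}{217} \approx -20189.0$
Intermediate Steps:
$L{\left(J,B \right)} = -16 - 24 J$ ($L{\left(J,B \right)} = -16 + 8 \left(- 3 J\right) = -16 - 24 J$)
$g = -3264$ ($g = \left(-4\right) \left(-6\right) \left(-16 - 120\right) = 24 \left(-16 - 120\right) = 24 \left(-136\right) = -3264$)
$S = -3264$
$Q{\left(V \right)} = - \frac{3264}{V}$
$Q{\left(217 \right)} - \left(4727 + 15447\right) = - \frac{3264}{217} - \left(4727 + 15447\right) = \left(-3264\right) \frac{1}{217} - 20174 = - \frac{3264}{217} - 20174 = - \frac{4381022}{217}$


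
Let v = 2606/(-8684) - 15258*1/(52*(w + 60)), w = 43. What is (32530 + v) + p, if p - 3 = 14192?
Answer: 10447613299/223613 ≈ 46722.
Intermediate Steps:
p = 14195 (p = 3 + 14192 = 14195)
v = -704126/223613 (v = 2606/(-8684) - 15258*1/(52*(43 + 60)) = 2606*(-1/8684) - 15258/(52*103) = -1303/4342 - 15258/5356 = -1303/4342 - 15258*1/5356 = -1303/4342 - 7629/2678 = -704126/223613 ≈ -3.1489)
(32530 + v) + p = (32530 - 704126/223613) + 14195 = 7273426764/223613 + 14195 = 10447613299/223613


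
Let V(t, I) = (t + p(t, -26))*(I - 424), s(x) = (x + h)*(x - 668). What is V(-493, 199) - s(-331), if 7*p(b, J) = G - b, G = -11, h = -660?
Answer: -6262038/7 ≈ -8.9458e+5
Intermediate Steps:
s(x) = (-668 + x)*(-660 + x) (s(x) = (x - 660)*(x - 668) = (-660 + x)*(-668 + x) = (-668 + x)*(-660 + x))
p(b, J) = -11/7 - b/7 (p(b, J) = (-11 - b)/7 = -11/7 - b/7)
V(t, I) = (-424 + I)*(-11/7 + 6*t/7) (V(t, I) = (t + (-11/7 - t/7))*(I - 424) = (-11/7 + 6*t/7)*(-424 + I) = (-424 + I)*(-11/7 + 6*t/7))
V(-493, 199) - s(-331) = (4664/7 - 2544/7*(-493) - 11/7*199 + (6/7)*199*(-493)) - (440880 + (-331)**2 - 1328*(-331)) = (4664/7 + 1254192/7 - 2189/7 - 588642/7) - (440880 + 109561 + 439568) = 668025/7 - 1*990009 = 668025/7 - 990009 = -6262038/7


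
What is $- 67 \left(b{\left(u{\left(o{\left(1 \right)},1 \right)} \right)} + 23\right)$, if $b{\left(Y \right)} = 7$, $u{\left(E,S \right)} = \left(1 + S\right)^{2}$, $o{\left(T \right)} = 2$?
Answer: $-2010$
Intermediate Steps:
$- 67 \left(b{\left(u{\left(o{\left(1 \right)},1 \right)} \right)} + 23\right) = - 67 \left(7 + 23\right) = \left(-67\right) 30 = -2010$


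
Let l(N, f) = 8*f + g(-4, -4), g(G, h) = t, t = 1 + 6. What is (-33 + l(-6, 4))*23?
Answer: 138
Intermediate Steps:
t = 7
g(G, h) = 7
l(N, f) = 7 + 8*f (l(N, f) = 8*f + 7 = 7 + 8*f)
(-33 + l(-6, 4))*23 = (-33 + (7 + 8*4))*23 = (-33 + (7 + 32))*23 = (-33 + 39)*23 = 6*23 = 138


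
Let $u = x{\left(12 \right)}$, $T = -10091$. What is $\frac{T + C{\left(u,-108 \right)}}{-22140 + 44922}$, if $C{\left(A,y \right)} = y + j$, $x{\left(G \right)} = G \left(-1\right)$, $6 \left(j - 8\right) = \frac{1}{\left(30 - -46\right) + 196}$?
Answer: $- \frac{16631711}{37180224} \approx -0.44733$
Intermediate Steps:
$j = \frac{13057}{1632}$ ($j = 8 + \frac{1}{6 \left(\left(30 - -46\right) + 196\right)} = 8 + \frac{1}{6 \left(\left(30 + 46\right) + 196\right)} = 8 + \frac{1}{6 \left(76 + 196\right)} = 8 + \frac{1}{6 \cdot 272} = 8 + \frac{1}{6} \cdot \frac{1}{272} = 8 + \frac{1}{1632} = \frac{13057}{1632} \approx 8.0006$)
$x{\left(G \right)} = - G$
$u = -12$ ($u = \left(-1\right) 12 = -12$)
$C{\left(A,y \right)} = \frac{13057}{1632} + y$ ($C{\left(A,y \right)} = y + \frac{13057}{1632} = \frac{13057}{1632} + y$)
$\frac{T + C{\left(u,-108 \right)}}{-22140 + 44922} = \frac{-10091 + \left(\frac{13057}{1632} - 108\right)}{-22140 + 44922} = \frac{-10091 - \frac{163199}{1632}}{22782} = \left(- \frac{16631711}{1632}\right) \frac{1}{22782} = - \frac{16631711}{37180224}$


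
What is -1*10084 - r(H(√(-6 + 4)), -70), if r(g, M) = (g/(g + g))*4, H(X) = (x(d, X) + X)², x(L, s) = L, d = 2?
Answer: -10086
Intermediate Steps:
H(X) = (2 + X)²
r(g, M) = 2 (r(g, M) = (g/((2*g)))*4 = (g*(1/(2*g)))*4 = (½)*4 = 2)
-1*10084 - r(H(√(-6 + 4)), -70) = -1*10084 - 1*2 = -10084 - 2 = -10086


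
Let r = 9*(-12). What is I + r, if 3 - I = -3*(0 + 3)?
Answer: -96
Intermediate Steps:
r = -108
I = 12 (I = 3 - (-3)*(0 + 3) = 3 - (-3)*3 = 3 - 1*(-9) = 3 + 9 = 12)
I + r = 12 - 108 = -96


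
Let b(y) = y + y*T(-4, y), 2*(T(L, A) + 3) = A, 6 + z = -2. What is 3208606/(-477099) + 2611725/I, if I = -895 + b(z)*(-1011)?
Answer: -1404630320113/23579663877 ≈ -59.570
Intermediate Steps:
z = -8 (z = -6 - 2 = -8)
T(L, A) = -3 + A/2
b(y) = y + y*(-3 + y/2)
I = -49423 (I = -895 + ((1/2)*(-8)*(-4 - 8))*(-1011) = -895 + ((1/2)*(-8)*(-12))*(-1011) = -895 + 48*(-1011) = -895 - 48528 = -49423)
3208606/(-477099) + 2611725/I = 3208606/(-477099) + 2611725/(-49423) = 3208606*(-1/477099) + 2611725*(-1/49423) = -3208606/477099 - 2611725/49423 = -1404630320113/23579663877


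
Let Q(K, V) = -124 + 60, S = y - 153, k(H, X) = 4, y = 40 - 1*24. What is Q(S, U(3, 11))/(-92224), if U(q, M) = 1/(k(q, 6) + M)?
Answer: 1/1441 ≈ 0.00069396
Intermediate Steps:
y = 16 (y = 40 - 24 = 16)
S = -137 (S = 16 - 153 = -137)
U(q, M) = 1/(4 + M)
Q(K, V) = -64
Q(S, U(3, 11))/(-92224) = -64/(-92224) = -64*(-1/92224) = 1/1441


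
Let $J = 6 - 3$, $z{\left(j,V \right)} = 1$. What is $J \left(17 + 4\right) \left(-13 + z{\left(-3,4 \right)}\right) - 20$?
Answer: $-776$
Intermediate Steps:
$J = 3$ ($J = 6 - 3 = 3$)
$J \left(17 + 4\right) \left(-13 + z{\left(-3,4 \right)}\right) - 20 = 3 \left(17 + 4\right) \left(-13 + 1\right) - 20 = 3 \cdot 21 \left(-12\right) - 20 = 3 \left(-252\right) - 20 = -756 - 20 = -776$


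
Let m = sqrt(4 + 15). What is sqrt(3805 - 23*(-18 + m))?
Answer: sqrt(4219 - 23*sqrt(19)) ≈ 64.177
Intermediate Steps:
m = sqrt(19) ≈ 4.3589
sqrt(3805 - 23*(-18 + m)) = sqrt(3805 - 23*(-18 + sqrt(19))) = sqrt(3805 + (414 - 23*sqrt(19))) = sqrt(4219 - 23*sqrt(19))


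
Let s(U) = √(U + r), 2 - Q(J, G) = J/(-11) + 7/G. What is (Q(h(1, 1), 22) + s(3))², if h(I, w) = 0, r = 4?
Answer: 4757/484 + 37*√7/11 ≈ 18.728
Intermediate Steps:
Q(J, G) = 2 - 7/G + J/11 (Q(J, G) = 2 - (J/(-11) + 7/G) = 2 - (J*(-1/11) + 7/G) = 2 - (-J/11 + 7/G) = 2 - (7/G - J/11) = 2 + (-7/G + J/11) = 2 - 7/G + J/11)
s(U) = √(4 + U) (s(U) = √(U + 4) = √(4 + U))
(Q(h(1, 1), 22) + s(3))² = ((2 - 7/22 + (1/11)*0) + √(4 + 3))² = ((2 - 7*1/22 + 0) + √7)² = ((2 - 7/22 + 0) + √7)² = (37/22 + √7)²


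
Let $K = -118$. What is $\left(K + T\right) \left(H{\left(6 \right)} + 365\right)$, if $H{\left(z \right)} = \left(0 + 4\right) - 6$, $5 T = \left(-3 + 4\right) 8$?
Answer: $- \frac{211266}{5} \approx -42253.0$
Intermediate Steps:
$T = \frac{8}{5}$ ($T = \frac{\left(-3 + 4\right) 8}{5} = \frac{1 \cdot 8}{5} = \frac{1}{5} \cdot 8 = \frac{8}{5} \approx 1.6$)
$H{\left(z \right)} = -2$ ($H{\left(z \right)} = 4 - 6 = -2$)
$\left(K + T\right) \left(H{\left(6 \right)} + 365\right) = \left(-118 + \frac{8}{5}\right) \left(-2 + 365\right) = \left(- \frac{582}{5}\right) 363 = - \frac{211266}{5}$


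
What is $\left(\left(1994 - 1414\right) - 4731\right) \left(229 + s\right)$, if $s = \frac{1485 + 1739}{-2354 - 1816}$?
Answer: $- \frac{1975265803}{2085} \approx -9.4737 \cdot 10^{5}$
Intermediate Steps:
$s = - \frac{1612}{2085}$ ($s = \frac{3224}{-4170} = 3224 \left(- \frac{1}{4170}\right) = - \frac{1612}{2085} \approx -0.77314$)
$\left(\left(1994 - 1414\right) - 4731\right) \left(229 + s\right) = \left(\left(1994 - 1414\right) - 4731\right) \left(229 - \frac{1612}{2085}\right) = \left(\left(1994 - 1414\right) - 4731\right) \frac{475853}{2085} = \left(580 - 4731\right) \frac{475853}{2085} = \left(-4151\right) \frac{475853}{2085} = - \frac{1975265803}{2085}$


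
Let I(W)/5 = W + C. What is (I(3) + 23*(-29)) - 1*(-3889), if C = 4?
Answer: 3257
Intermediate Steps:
I(W) = 20 + 5*W (I(W) = 5*(W + 4) = 5*(4 + W) = 20 + 5*W)
(I(3) + 23*(-29)) - 1*(-3889) = ((20 + 5*3) + 23*(-29)) - 1*(-3889) = ((20 + 15) - 667) + 3889 = (35 - 667) + 3889 = -632 + 3889 = 3257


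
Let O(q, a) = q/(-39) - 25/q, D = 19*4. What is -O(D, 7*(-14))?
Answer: 6751/2964 ≈ 2.2777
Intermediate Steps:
D = 76
O(q, a) = -25/q - q/39 (O(q, a) = q*(-1/39) - 25/q = -q/39 - 25/q = -25/q - q/39)
-O(D, 7*(-14)) = -(-25/76 - 1/39*76) = -(-25*1/76 - 76/39) = -(-25/76 - 76/39) = -1*(-6751/2964) = 6751/2964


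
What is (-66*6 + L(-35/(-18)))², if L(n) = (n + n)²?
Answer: 951784201/6561 ≈ 1.4507e+5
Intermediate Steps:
L(n) = 4*n² (L(n) = (2*n)² = 4*n²)
(-66*6 + L(-35/(-18)))² = (-66*6 + 4*(-35/(-18))²)² = (-396 + 4*(-35*(-1/18))²)² = (-396 + 4*(35/18)²)² = (-396 + 4*(1225/324))² = (-396 + 1225/81)² = (-30851/81)² = 951784201/6561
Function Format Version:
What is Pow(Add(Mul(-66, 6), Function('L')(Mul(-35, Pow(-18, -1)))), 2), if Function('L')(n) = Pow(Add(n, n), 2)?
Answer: Rational(951784201, 6561) ≈ 1.4507e+5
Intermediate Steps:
Function('L')(n) = Mul(4, Pow(n, 2)) (Function('L')(n) = Pow(Mul(2, n), 2) = Mul(4, Pow(n, 2)))
Pow(Add(Mul(-66, 6), Function('L')(Mul(-35, Pow(-18, -1)))), 2) = Pow(Add(Mul(-66, 6), Mul(4, Pow(Mul(-35, Pow(-18, -1)), 2))), 2) = Pow(Add(-396, Mul(4, Pow(Mul(-35, Rational(-1, 18)), 2))), 2) = Pow(Add(-396, Mul(4, Pow(Rational(35, 18), 2))), 2) = Pow(Add(-396, Mul(4, Rational(1225, 324))), 2) = Pow(Add(-396, Rational(1225, 81)), 2) = Pow(Rational(-30851, 81), 2) = Rational(951784201, 6561)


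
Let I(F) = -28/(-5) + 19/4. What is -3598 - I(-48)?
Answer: -72167/20 ≈ -3608.4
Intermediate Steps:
I(F) = 207/20 (I(F) = -28*(-1/5) + 19*(1/4) = 28/5 + 19/4 = 207/20)
-3598 - I(-48) = -3598 - 1*207/20 = -3598 - 207/20 = -72167/20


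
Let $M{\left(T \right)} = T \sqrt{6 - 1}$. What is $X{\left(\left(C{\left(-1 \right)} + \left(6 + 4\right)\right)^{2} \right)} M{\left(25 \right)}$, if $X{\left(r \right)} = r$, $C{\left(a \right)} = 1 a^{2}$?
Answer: $3025 \sqrt{5} \approx 6764.1$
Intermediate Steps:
$C{\left(a \right)} = a^{2}$
$M{\left(T \right)} = T \sqrt{5}$
$X{\left(\left(C{\left(-1 \right)} + \left(6 + 4\right)\right)^{2} \right)} M{\left(25 \right)} = \left(\left(-1\right)^{2} + \left(6 + 4\right)\right)^{2} \cdot 25 \sqrt{5} = \left(1 + 10\right)^{2} \cdot 25 \sqrt{5} = 11^{2} \cdot 25 \sqrt{5} = 121 \cdot 25 \sqrt{5} = 3025 \sqrt{5}$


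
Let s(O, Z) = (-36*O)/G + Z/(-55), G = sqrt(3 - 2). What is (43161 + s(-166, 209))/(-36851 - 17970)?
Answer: -245666/274105 ≈ -0.89625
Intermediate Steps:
G = 1 (G = sqrt(1) = 1)
s(O, Z) = -36*O - Z/55 (s(O, Z) = -36*O/1 + Z/(-55) = -36*O*1 + Z*(-1/55) = -36*O - Z/55)
(43161 + s(-166, 209))/(-36851 - 17970) = (43161 + (-36*(-166) - 1/55*209))/(-36851 - 17970) = (43161 + (5976 - 19/5))/(-54821) = (43161 + 29861/5)*(-1/54821) = (245666/5)*(-1/54821) = -245666/274105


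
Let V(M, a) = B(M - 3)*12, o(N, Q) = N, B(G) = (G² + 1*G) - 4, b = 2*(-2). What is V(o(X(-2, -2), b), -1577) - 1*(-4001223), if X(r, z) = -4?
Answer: 4001679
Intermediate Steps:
b = -4
B(G) = -4 + G + G² (B(G) = (G² + G) - 4 = (G + G²) - 4 = -4 + G + G²)
V(M, a) = -84 + 12*M + 12*(-3 + M)² (V(M, a) = (-4 + (M - 3) + (M - 3)²)*12 = (-4 + (-3 + M) + (-3 + M)²)*12 = (-7 + M + (-3 + M)²)*12 = -84 + 12*M + 12*(-3 + M)²)
V(o(X(-2, -2), b), -1577) - 1*(-4001223) = (-84 + 12*(-4) + 12*(-3 - 4)²) - 1*(-4001223) = (-84 - 48 + 12*(-7)²) + 4001223 = (-84 - 48 + 12*49) + 4001223 = (-84 - 48 + 588) + 4001223 = 456 + 4001223 = 4001679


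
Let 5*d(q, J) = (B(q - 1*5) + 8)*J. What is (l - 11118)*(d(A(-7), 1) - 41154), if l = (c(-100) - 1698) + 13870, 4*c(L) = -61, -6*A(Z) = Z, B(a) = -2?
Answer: -42747471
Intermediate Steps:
A(Z) = -Z/6
c(L) = -61/4 (c(L) = (1/4)*(-61) = -61/4)
d(q, J) = 6*J/5 (d(q, J) = ((-2 + 8)*J)/5 = (6*J)/5 = 6*J/5)
l = 48627/4 (l = (-61/4 - 1698) + 13870 = -6853/4 + 13870 = 48627/4 ≈ 12157.)
(l - 11118)*(d(A(-7), 1) - 41154) = (48627/4 - 11118)*((6/5)*1 - 41154) = 4155*(6/5 - 41154)/4 = (4155/4)*(-205764/5) = -42747471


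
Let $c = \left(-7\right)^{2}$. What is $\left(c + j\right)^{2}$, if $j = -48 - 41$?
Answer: $1600$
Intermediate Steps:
$c = 49$
$j = -89$ ($j = -48 - 41 = -89$)
$\left(c + j\right)^{2} = \left(49 - 89\right)^{2} = \left(-40\right)^{2} = 1600$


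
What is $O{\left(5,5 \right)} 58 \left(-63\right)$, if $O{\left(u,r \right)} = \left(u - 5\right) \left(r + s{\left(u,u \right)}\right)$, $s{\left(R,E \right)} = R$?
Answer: $0$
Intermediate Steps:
$O{\left(u,r \right)} = \left(-5 + u\right) \left(r + u\right)$ ($O{\left(u,r \right)} = \left(u - 5\right) \left(r + u\right) = \left(-5 + u\right) \left(r + u\right)$)
$O{\left(5,5 \right)} 58 \left(-63\right) = \left(5^{2} - 25 - 25 + 5 \cdot 5\right) 58 \left(-63\right) = \left(25 - 25 - 25 + 25\right) 58 \left(-63\right) = 0 \cdot 58 \left(-63\right) = 0 \left(-63\right) = 0$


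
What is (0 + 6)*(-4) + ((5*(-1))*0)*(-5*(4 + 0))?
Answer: -24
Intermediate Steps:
(0 + 6)*(-4) + ((5*(-1))*0)*(-5*(4 + 0)) = 6*(-4) + (-5*0)*(-5*4) = -24 + 0*(-20) = -24 + 0 = -24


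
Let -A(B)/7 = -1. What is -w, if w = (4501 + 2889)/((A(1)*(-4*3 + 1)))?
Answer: 7390/77 ≈ 95.974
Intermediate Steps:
A(B) = 7 (A(B) = -7*(-1) = 7)
w = -7390/77 (w = (4501 + 2889)/((7*(-4*3 + 1))) = 7390/((7*(-12 + 1))) = 7390/((7*(-11))) = 7390/(-77) = 7390*(-1/77) = -7390/77 ≈ -95.974)
-w = -1*(-7390/77) = 7390/77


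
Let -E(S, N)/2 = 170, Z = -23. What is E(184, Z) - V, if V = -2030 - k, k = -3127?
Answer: -1437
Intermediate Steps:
E(S, N) = -340 (E(S, N) = -2*170 = -340)
V = 1097 (V = -2030 - 1*(-3127) = -2030 + 3127 = 1097)
E(184, Z) - V = -340 - 1*1097 = -340 - 1097 = -1437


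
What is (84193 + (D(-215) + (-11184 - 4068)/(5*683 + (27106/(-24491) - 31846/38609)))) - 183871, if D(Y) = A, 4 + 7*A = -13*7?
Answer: -750748989865121087/7530379229205 ≈ -99696.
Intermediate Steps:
A = -95/7 (A = -4/7 + (-13*7)/7 = -4/7 + (⅐)*(-91) = -4/7 - 13 = -95/7 ≈ -13.571)
D(Y) = -95/7
(84193 + (D(-215) + (-11184 - 4068)/(5*683 + (27106/(-24491) - 31846/38609)))) - 183871 = (84193 + (-95/7 + (-11184 - 4068)/(5*683 + (27106/(-24491) - 31846/38609)))) - 183871 = (84193 + (-95/7 - 15252/(3415 + (27106*(-1/24491) - 31846*1/38609)))) - 183871 = (84193 + (-95/7 - 15252/(3415 + (-27106/24491 - 31846/38609)))) - 183871 = (84193 + (-95/7 - 15252/(3415 - 1826475940/945573019))) - 183871 = (84193 + (-95/7 - 15252/3227305383945/945573019)) - 183871 = (84193 + (-95/7 - 15252*945573019/3227305383945)) - 183871 = (84193 + (-95/7 - 4807293228596/1075768461315)) - 183871 = (84193 - 135849056425097/7530379229205) - 183871 = 633869369388031468/7530379229205 - 183871 = -750748989865121087/7530379229205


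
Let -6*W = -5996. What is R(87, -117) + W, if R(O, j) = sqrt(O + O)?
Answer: 2998/3 + sqrt(174) ≈ 1012.5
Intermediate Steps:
R(O, j) = sqrt(2)*sqrt(O) (R(O, j) = sqrt(2*O) = sqrt(2)*sqrt(O))
W = 2998/3 (W = -1/6*(-5996) = 2998/3 ≈ 999.33)
R(87, -117) + W = sqrt(2)*sqrt(87) + 2998/3 = sqrt(174) + 2998/3 = 2998/3 + sqrt(174)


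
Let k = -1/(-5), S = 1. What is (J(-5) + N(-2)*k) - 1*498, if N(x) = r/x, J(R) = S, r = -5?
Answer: -993/2 ≈ -496.50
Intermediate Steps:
k = ⅕ (k = -1*(-⅕) = ⅕ ≈ 0.20000)
J(R) = 1
N(x) = -5/x
(J(-5) + N(-2)*k) - 1*498 = (1 - 5/(-2)*(⅕)) - 1*498 = (1 - 5*(-½)*(⅕)) - 498 = (1 + (5/2)*(⅕)) - 498 = (1 + ½) - 498 = 3/2 - 498 = -993/2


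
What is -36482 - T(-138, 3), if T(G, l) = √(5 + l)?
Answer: -36482 - 2*√2 ≈ -36485.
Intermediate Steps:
-36482 - T(-138, 3) = -36482 - √(5 + 3) = -36482 - √8 = -36482 - 2*√2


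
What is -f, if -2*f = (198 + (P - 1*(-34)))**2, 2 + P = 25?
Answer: 65025/2 ≈ 32513.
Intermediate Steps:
P = 23 (P = -2 + 25 = 23)
f = -65025/2 (f = -(198 + (23 - 1*(-34)))**2/2 = -(198 + (23 + 34))**2/2 = -(198 + 57)**2/2 = -1/2*255**2 = -1/2*65025 = -65025/2 ≈ -32513.)
-f = -1*(-65025/2) = 65025/2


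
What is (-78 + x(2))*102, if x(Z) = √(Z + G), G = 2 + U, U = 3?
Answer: -7956 + 102*√7 ≈ -7686.1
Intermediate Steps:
G = 5 (G = 2 + 3 = 5)
x(Z) = √(5 + Z) (x(Z) = √(Z + 5) = √(5 + Z))
(-78 + x(2))*102 = (-78 + √(5 + 2))*102 = (-78 + √7)*102 = -7956 + 102*√7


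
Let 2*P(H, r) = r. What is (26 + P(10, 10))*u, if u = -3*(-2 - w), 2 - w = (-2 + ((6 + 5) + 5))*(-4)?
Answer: 5580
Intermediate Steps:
P(H, r) = r/2
w = 58 (w = 2 - (-2 + ((6 + 5) + 5))*(-4) = 2 - (-2 + (11 + 5))*(-4) = 2 - (-2 + 16)*(-4) = 2 - 14*(-4) = 2 - 1*(-56) = 2 + 56 = 58)
u = 180 (u = -3*(-2 - 1*58) = -3*(-2 - 58) = -3*(-60) = 180)
(26 + P(10, 10))*u = (26 + (1/2)*10)*180 = (26 + 5)*180 = 31*180 = 5580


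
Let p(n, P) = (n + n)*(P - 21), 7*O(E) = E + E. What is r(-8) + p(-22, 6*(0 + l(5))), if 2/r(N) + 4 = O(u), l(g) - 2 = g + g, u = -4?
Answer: -40399/18 ≈ -2244.4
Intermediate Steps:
O(E) = 2*E/7 (O(E) = (E + E)/7 = (2*E)/7 = 2*E/7)
l(g) = 2 + 2*g (l(g) = 2 + (g + g) = 2 + 2*g)
r(N) = -7/18 (r(N) = 2/(-4 + (2/7)*(-4)) = 2/(-4 - 8/7) = 2/(-36/7) = 2*(-7/36) = -7/18)
p(n, P) = 2*n*(-21 + P) (p(n, P) = (2*n)*(-21 + P) = 2*n*(-21 + P))
r(-8) + p(-22, 6*(0 + l(5))) = -7/18 + 2*(-22)*(-21 + 6*(0 + (2 + 2*5))) = -7/18 + 2*(-22)*(-21 + 6*(0 + (2 + 10))) = -7/18 + 2*(-22)*(-21 + 6*(0 + 12)) = -7/18 + 2*(-22)*(-21 + 6*12) = -7/18 + 2*(-22)*(-21 + 72) = -7/18 + 2*(-22)*51 = -7/18 - 2244 = -40399/18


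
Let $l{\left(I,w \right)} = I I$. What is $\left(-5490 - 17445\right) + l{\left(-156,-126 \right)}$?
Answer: $1401$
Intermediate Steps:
$l{\left(I,w \right)} = I^{2}$
$\left(-5490 - 17445\right) + l{\left(-156,-126 \right)} = \left(-5490 - 17445\right) + \left(-156\right)^{2} = -22935 + 24336 = 1401$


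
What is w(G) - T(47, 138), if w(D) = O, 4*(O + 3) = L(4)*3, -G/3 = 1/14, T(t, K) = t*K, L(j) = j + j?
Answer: -6483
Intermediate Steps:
L(j) = 2*j
T(t, K) = K*t
G = -3/14 ≈ -0.21429
O = 3 (O = -3 + ((2*4)*3)/4 = -3 + (8*3)/4 = -3 + (1/4)*24 = -3 + 6 = 3)
w(D) = 3
w(G) - T(47, 138) = 3 - 138*47 = 3 - 1*6486 = 3 - 6486 = -6483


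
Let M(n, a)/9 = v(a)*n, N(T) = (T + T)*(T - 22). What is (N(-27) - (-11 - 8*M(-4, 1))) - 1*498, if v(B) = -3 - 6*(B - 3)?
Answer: -433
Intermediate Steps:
v(B) = 15 - 6*B (v(B) = -3 - 6*(-3 + B) = -3 - (-18 + 6*B) = -3 + (18 - 6*B) = 15 - 6*B)
N(T) = 2*T*(-22 + T) (N(T) = (2*T)*(-22 + T) = 2*T*(-22 + T))
M(n, a) = 9*n*(15 - 6*a) (M(n, a) = 9*((15 - 6*a)*n) = 9*(n*(15 - 6*a)) = 9*n*(15 - 6*a))
(N(-27) - (-11 - 8*M(-4, 1))) - 1*498 = (2*(-27)*(-22 - 27) - (-11 - 216*(-4)*(5 - 2*1))) - 1*498 = (2*(-27)*(-49) - (-11 - 216*(-4)*(5 - 2))) - 498 = (2646 - (-11 - 216*(-4)*3)) - 498 = (2646 - (-11 - 8*(-324))) - 498 = (2646 - (-11 + 2592)) - 498 = (2646 - 1*2581) - 498 = (2646 - 2581) - 498 = 65 - 498 = -433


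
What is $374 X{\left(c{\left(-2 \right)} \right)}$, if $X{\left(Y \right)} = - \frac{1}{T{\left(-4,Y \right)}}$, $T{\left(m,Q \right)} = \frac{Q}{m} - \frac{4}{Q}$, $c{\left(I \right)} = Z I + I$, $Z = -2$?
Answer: $\frac{748}{5} \approx 149.6$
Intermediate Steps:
$c{\left(I \right)} = - I$ ($c{\left(I \right)} = - 2 I + I = - I$)
$T{\left(m,Q \right)} = - \frac{4}{Q} + \frac{Q}{m}$
$X{\left(Y \right)} = - \frac{1}{- \frac{4}{Y} - \frac{Y}{4}}$ ($X{\left(Y \right)} = - \frac{1}{- \frac{4}{Y} + \frac{Y}{-4}} = - \frac{1}{- \frac{4}{Y} + Y \left(- \frac{1}{4}\right)} = - \frac{1}{- \frac{4}{Y} - \frac{Y}{4}}$)
$374 X{\left(c{\left(-2 \right)} \right)} = 374 \frac{4 \left(\left(-1\right) \left(-2\right)\right)}{16 + \left(\left(-1\right) \left(-2\right)\right)^{2}} = 374 \cdot 4 \cdot 2 \frac{1}{16 + 2^{2}} = 374 \cdot 4 \cdot 2 \frac{1}{16 + 4} = 374 \cdot 4 \cdot 2 \cdot \frac{1}{20} = 374 \cdot \frac{2}{5} = \frac{748}{5}$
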